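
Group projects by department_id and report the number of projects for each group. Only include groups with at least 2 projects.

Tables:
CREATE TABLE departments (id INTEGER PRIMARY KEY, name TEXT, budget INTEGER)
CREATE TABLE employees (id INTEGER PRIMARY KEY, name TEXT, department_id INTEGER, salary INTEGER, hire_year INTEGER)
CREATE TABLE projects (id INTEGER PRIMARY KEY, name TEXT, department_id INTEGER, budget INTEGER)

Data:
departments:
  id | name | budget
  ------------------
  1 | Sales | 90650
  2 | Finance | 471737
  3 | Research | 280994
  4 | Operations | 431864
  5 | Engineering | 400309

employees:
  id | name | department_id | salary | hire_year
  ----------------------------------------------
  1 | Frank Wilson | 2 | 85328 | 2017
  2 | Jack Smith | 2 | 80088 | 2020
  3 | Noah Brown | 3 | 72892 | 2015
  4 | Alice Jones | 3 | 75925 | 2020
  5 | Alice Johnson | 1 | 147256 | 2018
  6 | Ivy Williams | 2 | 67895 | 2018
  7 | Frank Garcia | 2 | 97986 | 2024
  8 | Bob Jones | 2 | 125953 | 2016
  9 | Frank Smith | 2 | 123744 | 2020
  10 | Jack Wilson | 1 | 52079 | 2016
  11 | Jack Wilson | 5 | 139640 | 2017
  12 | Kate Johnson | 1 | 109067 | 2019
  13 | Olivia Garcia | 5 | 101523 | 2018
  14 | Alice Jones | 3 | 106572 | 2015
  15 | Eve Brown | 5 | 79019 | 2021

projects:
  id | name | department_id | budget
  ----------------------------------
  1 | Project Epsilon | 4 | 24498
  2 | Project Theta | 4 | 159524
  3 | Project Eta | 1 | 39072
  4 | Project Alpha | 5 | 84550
SELECT department_id, COUNT(*) AS n FROM projects GROUP BY department_id HAVING COUNT(*) >= 2

Execution result:
department_id | n
4 | 2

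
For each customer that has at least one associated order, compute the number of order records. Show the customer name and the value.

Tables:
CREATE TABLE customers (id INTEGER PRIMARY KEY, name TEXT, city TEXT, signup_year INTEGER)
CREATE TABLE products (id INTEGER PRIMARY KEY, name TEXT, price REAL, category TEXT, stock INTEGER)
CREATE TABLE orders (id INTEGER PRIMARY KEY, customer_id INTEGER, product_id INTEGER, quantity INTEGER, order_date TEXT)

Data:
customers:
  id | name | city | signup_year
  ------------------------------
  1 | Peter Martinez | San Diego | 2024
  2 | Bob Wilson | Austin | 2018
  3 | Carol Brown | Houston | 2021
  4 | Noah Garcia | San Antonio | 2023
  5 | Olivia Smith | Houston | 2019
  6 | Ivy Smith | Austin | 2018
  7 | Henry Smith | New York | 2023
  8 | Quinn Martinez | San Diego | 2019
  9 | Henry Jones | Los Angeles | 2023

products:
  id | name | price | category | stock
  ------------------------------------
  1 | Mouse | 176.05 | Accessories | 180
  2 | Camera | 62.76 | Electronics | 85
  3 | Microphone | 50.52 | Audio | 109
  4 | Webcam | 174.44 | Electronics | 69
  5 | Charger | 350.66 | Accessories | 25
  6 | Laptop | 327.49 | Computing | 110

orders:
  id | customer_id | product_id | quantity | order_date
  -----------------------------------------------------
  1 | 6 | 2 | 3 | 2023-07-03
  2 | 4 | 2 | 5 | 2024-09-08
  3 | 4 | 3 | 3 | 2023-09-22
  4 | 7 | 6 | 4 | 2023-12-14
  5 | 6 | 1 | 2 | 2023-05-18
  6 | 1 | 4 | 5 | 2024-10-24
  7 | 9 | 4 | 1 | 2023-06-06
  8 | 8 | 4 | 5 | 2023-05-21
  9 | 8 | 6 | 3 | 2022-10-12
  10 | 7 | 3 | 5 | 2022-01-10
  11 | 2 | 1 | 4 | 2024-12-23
SELECT p.name, COUNT(*) AS n FROM orders c JOIN customers p ON c.customer_id = p.id GROUP BY p.id, p.name

Execution result:
name | n
Peter Martinez | 1
Bob Wilson | 1
Noah Garcia | 2
Ivy Smith | 2
Henry Smith | 2
Quinn Martinez | 2
Henry Jones | 1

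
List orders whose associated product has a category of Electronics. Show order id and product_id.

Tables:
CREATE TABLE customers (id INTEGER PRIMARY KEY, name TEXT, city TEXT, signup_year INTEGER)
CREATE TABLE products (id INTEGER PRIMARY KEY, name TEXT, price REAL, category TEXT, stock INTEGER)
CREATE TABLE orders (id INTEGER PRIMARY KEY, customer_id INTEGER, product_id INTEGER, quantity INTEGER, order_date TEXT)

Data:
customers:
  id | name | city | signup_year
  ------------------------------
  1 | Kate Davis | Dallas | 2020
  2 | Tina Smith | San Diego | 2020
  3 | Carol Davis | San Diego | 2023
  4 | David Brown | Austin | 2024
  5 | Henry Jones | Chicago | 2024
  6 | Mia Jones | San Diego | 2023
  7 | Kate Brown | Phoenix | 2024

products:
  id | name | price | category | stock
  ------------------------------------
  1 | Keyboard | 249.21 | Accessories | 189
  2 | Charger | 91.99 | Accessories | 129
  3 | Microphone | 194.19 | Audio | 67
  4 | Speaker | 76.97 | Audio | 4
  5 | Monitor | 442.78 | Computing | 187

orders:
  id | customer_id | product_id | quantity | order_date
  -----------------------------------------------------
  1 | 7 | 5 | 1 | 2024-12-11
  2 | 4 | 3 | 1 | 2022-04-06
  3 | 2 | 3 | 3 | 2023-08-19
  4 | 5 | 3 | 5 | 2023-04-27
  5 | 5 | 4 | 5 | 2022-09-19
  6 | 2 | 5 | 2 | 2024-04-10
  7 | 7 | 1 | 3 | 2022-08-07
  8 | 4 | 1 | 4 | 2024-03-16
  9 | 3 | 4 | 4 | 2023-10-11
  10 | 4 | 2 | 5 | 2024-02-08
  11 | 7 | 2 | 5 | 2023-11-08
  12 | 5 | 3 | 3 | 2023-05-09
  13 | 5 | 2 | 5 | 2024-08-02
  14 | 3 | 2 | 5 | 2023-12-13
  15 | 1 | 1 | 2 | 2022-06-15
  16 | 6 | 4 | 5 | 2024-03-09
SELECT id, product_id FROM orders WHERE product_id IN (SELECT id FROM products WHERE category = 'Electronics')

Execution result:
(no rows)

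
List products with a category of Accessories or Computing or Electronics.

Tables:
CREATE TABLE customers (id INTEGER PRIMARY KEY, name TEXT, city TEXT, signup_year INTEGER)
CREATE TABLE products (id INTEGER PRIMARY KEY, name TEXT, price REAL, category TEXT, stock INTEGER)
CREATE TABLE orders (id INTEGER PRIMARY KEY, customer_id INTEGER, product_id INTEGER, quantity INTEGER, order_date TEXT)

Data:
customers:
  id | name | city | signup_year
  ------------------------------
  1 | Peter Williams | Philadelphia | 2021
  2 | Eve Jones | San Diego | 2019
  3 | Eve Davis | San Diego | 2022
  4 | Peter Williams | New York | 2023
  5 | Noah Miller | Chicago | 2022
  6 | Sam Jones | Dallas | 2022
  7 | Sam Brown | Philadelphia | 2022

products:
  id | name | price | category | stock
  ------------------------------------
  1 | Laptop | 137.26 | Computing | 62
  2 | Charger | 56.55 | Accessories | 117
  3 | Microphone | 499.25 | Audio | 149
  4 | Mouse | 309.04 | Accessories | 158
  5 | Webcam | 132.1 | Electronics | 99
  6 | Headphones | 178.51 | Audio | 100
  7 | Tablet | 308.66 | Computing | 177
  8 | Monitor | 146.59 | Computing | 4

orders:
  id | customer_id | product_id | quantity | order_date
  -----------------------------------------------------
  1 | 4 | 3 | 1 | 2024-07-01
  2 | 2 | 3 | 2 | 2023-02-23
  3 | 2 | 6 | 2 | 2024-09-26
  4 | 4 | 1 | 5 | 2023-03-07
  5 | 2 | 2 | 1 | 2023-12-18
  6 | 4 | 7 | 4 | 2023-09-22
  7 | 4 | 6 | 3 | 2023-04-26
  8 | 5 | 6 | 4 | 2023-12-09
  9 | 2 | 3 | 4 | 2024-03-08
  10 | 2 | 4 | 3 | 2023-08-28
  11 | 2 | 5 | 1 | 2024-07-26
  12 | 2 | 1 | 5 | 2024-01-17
SELECT name, category FROM products WHERE category IN ('Accessories', 'Computing', 'Electronics')

Execution result:
name | category
Laptop | Computing
Charger | Accessories
Mouse | Accessories
Webcam | Electronics
Tablet | Computing
Monitor | Computing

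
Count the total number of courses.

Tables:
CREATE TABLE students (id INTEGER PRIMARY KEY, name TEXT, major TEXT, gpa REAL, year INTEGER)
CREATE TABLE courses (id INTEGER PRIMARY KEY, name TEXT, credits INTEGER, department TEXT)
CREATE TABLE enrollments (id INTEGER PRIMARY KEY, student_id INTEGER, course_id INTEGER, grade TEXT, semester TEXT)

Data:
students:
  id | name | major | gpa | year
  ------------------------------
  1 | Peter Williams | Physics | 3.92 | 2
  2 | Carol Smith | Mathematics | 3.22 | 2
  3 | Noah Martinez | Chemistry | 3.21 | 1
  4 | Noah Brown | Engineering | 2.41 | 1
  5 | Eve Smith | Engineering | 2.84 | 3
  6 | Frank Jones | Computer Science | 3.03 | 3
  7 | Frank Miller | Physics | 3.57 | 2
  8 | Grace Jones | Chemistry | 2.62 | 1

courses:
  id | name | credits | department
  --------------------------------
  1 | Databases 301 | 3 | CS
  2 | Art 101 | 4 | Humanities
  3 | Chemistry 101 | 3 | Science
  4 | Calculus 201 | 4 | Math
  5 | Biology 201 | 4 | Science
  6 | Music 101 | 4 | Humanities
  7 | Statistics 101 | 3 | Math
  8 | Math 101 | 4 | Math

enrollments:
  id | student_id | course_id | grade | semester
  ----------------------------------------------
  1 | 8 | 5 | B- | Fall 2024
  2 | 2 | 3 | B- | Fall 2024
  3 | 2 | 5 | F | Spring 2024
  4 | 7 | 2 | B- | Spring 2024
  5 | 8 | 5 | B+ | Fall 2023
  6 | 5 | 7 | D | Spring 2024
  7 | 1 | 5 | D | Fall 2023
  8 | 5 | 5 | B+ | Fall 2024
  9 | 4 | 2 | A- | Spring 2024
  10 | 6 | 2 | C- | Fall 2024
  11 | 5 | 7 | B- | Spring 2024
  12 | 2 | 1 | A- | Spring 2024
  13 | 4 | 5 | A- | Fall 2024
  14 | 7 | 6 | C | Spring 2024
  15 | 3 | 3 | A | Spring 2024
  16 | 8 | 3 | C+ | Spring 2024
SELECT COUNT(*) FROM courses

Execution result:
8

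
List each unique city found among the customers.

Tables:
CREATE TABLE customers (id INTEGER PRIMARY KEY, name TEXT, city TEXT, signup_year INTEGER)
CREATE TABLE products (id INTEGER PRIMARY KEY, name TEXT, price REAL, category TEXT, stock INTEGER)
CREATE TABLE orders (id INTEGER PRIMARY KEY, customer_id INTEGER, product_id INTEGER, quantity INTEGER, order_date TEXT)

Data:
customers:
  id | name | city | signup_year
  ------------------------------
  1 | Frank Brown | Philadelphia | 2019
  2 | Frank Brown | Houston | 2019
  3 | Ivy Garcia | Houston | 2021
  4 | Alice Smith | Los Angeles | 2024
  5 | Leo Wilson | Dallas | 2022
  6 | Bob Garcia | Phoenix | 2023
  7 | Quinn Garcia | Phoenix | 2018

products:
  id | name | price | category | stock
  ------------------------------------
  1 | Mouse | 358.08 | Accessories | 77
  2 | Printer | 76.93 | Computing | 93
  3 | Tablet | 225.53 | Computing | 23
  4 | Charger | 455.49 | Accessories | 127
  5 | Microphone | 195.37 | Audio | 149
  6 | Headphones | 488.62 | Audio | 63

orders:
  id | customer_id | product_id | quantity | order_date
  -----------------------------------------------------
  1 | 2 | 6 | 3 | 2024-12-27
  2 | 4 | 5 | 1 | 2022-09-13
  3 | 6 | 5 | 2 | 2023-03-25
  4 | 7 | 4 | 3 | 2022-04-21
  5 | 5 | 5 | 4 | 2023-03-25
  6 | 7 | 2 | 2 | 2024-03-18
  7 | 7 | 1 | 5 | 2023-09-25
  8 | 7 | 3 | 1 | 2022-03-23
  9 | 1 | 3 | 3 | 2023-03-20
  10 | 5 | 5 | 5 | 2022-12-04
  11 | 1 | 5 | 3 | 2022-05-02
SELECT DISTINCT city FROM customers

Execution result:
city
Philadelphia
Houston
Los Angeles
Dallas
Phoenix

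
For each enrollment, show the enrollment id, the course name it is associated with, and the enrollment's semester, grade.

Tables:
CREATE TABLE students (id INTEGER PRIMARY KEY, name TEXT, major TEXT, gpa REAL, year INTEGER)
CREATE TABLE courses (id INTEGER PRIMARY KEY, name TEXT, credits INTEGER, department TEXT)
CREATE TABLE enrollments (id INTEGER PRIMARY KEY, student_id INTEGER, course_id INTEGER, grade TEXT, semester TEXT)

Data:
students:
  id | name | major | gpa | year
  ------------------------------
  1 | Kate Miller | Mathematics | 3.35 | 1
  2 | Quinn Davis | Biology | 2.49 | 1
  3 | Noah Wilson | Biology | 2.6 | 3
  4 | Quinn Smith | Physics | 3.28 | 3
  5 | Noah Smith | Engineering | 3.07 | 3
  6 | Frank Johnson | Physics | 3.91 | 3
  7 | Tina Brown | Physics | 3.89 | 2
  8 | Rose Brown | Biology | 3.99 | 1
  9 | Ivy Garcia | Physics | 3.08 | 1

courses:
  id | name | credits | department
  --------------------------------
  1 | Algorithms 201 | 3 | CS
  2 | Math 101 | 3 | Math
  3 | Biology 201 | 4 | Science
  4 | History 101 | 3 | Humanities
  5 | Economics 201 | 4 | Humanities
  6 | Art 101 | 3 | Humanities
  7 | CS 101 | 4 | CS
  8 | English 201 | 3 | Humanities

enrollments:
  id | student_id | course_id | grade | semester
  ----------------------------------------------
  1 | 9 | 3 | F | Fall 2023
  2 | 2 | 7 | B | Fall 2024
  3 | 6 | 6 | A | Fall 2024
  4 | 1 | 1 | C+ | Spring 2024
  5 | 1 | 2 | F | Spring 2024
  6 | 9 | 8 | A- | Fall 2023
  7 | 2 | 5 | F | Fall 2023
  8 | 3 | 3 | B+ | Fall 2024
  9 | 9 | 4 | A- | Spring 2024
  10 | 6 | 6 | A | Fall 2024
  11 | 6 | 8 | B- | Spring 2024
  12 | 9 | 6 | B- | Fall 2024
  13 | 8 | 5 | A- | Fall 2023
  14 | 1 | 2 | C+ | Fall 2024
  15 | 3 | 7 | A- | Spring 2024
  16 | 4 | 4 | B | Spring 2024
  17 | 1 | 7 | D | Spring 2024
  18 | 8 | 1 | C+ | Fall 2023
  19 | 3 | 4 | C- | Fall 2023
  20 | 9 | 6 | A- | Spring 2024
SELECT c.id, p.name AS course, c.semester, c.grade FROM enrollments c JOIN courses p ON c.course_id = p.id

Execution result:
id | course | semester | grade
1 | Biology 201 | Fall 2023 | F
2 | CS 101 | Fall 2024 | B
3 | Art 101 | Fall 2024 | A
4 | Algorithms 201 | Spring 2024 | C+
5 | Math 101 | Spring 2024 | F
6 | English 201 | Fall 2023 | A-
7 | Economics 201 | Fall 2023 | F
8 | Biology 201 | Fall 2024 | B+
9 | History 101 | Spring 2024 | A-
10 | Art 101 | Fall 2024 | A
11 | English 201 | Spring 2024 | B-
12 | Art 101 | Fall 2024 | B-
13 | Economics 201 | Fall 2023 | A-
14 | Math 101 | Fall 2024 | C+
15 | CS 101 | Spring 2024 | A-
16 | History 101 | Spring 2024 | B
17 | CS 101 | Spring 2024 | D
18 | Algorithms 201 | Fall 2023 | C+
19 | History 101 | Fall 2023 | C-
20 | Art 101 | Spring 2024 | A-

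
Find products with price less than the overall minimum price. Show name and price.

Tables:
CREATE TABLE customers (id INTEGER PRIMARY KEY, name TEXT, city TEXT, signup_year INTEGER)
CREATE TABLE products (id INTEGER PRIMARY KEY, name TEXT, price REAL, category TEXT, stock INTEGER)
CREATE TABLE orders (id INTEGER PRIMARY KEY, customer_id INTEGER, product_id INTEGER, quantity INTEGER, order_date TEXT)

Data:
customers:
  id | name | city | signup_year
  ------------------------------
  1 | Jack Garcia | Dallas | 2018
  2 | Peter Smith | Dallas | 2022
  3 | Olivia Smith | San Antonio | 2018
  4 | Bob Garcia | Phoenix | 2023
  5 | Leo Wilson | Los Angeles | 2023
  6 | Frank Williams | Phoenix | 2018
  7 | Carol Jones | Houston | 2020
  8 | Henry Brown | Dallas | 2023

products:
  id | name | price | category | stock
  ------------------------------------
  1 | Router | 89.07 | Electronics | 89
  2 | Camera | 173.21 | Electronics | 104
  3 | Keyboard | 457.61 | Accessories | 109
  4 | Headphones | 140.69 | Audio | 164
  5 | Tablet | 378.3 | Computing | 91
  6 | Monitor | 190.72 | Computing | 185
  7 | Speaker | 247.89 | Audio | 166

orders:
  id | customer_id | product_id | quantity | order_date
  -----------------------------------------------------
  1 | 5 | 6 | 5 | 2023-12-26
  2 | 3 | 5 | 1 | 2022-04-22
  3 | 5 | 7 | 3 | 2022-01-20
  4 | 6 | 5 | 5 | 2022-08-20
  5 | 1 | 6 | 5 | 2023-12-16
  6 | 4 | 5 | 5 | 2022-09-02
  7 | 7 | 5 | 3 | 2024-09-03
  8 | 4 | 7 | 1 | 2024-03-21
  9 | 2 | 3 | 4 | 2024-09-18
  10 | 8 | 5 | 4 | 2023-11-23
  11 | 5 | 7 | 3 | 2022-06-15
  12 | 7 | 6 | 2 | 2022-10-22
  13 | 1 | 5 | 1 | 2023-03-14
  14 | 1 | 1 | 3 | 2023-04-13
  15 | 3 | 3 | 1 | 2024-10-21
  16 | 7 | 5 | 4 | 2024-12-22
SELECT name, price FROM products WHERE price < (SELECT MIN(price) FROM products)

Execution result:
(no rows)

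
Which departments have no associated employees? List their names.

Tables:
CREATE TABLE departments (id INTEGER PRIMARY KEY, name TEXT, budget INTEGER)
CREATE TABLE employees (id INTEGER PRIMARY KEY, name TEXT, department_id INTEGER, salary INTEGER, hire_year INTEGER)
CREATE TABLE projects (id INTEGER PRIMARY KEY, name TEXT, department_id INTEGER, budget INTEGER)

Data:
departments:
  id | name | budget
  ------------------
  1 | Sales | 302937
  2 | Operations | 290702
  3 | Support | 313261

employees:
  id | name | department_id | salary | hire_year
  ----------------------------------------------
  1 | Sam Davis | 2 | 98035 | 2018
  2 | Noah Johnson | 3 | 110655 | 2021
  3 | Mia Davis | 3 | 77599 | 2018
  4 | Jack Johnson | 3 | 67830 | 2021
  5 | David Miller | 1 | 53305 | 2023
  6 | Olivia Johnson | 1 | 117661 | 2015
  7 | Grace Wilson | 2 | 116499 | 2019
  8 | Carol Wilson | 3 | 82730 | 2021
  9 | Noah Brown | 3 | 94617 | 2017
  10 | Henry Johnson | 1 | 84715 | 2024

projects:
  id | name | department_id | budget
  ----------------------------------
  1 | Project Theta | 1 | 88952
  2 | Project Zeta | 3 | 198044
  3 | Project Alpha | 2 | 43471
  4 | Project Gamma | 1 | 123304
SELECT p.name FROM departments p LEFT JOIN employees c ON c.department_id = p.id WHERE c.id IS NULL

Execution result:
(no rows)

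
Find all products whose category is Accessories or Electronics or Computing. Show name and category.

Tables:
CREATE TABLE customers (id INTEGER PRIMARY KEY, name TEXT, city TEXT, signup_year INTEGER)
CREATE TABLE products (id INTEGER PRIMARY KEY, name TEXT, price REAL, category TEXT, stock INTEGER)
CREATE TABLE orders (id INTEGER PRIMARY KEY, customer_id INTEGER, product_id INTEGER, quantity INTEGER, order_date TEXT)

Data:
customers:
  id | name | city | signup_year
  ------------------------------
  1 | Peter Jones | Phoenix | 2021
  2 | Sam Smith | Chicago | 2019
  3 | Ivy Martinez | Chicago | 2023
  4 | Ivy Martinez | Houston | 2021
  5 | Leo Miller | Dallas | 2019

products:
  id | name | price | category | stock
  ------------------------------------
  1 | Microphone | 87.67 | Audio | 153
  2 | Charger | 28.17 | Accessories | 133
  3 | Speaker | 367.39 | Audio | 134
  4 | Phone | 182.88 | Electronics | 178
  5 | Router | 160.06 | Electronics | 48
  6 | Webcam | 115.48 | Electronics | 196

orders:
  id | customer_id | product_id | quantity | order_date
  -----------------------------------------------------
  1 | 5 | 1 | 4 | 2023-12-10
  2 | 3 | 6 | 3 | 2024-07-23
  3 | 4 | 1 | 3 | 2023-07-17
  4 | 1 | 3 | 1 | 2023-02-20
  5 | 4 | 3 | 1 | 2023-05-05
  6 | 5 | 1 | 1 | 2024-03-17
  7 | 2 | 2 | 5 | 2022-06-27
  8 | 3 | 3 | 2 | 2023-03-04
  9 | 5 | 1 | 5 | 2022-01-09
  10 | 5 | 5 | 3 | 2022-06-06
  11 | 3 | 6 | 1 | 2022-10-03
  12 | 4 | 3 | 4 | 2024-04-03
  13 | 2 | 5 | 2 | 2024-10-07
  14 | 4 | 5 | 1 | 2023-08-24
SELECT name, category FROM products WHERE category IN ('Accessories', 'Electronics', 'Computing')

Execution result:
name | category
Charger | Accessories
Phone | Electronics
Router | Electronics
Webcam | Electronics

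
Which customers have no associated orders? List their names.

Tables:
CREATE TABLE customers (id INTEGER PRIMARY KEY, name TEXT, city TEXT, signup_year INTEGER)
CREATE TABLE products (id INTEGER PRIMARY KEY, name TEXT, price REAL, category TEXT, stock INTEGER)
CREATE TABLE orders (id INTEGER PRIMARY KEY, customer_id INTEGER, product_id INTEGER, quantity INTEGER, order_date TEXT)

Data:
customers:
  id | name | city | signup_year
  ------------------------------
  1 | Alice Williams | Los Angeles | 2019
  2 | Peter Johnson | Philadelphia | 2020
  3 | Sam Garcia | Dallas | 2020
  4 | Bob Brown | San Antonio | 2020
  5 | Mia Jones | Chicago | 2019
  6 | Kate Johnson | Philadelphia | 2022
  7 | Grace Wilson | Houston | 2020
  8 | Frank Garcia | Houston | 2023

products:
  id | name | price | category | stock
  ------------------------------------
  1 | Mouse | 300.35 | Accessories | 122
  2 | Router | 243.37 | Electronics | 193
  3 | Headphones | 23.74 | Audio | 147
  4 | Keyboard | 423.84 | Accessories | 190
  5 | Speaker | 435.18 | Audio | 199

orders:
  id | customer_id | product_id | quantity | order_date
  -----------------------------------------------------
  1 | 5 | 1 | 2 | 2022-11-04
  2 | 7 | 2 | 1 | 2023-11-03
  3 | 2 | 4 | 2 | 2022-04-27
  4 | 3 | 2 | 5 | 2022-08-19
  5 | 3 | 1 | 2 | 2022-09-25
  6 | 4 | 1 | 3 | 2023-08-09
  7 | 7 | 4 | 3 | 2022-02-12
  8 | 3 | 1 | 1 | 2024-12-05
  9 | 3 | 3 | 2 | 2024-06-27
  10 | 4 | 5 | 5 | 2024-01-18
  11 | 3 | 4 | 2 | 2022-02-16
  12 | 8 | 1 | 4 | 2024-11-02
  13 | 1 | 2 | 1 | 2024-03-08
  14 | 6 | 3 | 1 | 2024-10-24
SELECT p.name FROM customers p LEFT JOIN orders c ON c.customer_id = p.id WHERE c.id IS NULL

Execution result:
(no rows)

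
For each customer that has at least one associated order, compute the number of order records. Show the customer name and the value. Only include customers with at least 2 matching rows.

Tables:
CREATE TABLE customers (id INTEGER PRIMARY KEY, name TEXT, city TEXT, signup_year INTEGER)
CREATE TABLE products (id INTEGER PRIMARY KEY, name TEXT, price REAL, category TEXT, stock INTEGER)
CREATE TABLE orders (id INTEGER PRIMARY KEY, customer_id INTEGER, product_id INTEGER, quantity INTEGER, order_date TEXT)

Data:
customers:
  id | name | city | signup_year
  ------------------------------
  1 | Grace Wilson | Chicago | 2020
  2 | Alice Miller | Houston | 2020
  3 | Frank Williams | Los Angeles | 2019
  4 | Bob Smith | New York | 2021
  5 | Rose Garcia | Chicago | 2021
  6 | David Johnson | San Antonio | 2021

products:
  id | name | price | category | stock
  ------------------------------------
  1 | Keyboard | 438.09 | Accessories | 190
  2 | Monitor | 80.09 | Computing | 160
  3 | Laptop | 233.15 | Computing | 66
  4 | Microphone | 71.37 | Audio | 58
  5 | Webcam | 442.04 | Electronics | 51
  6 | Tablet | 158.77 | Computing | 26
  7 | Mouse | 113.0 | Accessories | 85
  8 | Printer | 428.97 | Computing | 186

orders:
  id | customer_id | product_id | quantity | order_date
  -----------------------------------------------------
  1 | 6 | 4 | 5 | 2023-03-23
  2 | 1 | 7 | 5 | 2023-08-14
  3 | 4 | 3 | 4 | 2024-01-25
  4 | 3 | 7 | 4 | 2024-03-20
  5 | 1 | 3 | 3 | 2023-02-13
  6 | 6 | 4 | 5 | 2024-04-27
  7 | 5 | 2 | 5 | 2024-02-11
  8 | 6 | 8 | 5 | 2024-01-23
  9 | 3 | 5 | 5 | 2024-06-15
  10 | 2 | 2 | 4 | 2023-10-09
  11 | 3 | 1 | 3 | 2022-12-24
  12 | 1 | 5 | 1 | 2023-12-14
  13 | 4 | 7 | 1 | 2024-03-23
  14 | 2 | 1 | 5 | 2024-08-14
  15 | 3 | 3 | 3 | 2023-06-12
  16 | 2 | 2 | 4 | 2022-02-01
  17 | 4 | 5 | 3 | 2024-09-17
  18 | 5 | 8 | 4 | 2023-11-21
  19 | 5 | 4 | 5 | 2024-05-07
SELECT p.name, COUNT(*) AS n FROM orders c JOIN customers p ON c.customer_id = p.id GROUP BY p.id, p.name HAVING COUNT(*) >= 2

Execution result:
name | n
Grace Wilson | 3
Alice Miller | 3
Frank Williams | 4
Bob Smith | 3
Rose Garcia | 3
David Johnson | 3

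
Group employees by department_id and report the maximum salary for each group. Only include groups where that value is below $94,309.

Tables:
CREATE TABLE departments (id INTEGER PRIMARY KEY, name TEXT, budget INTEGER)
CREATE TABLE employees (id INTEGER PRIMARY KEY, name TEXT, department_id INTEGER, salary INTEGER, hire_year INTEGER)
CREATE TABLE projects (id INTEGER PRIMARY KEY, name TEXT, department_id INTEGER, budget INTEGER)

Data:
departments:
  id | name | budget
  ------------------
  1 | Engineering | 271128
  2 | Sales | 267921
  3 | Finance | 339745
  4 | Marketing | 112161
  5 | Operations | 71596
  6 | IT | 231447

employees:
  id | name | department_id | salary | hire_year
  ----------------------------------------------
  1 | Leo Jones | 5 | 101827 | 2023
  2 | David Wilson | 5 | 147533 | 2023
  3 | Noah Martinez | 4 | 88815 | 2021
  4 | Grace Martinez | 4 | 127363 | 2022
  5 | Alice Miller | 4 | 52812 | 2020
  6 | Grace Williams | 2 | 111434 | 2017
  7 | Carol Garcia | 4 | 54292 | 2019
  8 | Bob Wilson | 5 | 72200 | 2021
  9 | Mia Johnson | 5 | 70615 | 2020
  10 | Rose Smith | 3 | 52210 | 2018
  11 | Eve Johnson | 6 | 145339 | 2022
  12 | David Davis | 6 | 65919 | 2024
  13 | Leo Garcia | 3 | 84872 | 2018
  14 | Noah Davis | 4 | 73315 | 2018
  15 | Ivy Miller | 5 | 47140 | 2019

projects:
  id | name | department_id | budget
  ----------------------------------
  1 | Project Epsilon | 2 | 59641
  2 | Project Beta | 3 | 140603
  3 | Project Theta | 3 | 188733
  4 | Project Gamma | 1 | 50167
SELECT department_id, MAX(salary) AS max_salary FROM employees GROUP BY department_id HAVING MAX(salary) < 94309

Execution result:
department_id | max_salary
3 | 84872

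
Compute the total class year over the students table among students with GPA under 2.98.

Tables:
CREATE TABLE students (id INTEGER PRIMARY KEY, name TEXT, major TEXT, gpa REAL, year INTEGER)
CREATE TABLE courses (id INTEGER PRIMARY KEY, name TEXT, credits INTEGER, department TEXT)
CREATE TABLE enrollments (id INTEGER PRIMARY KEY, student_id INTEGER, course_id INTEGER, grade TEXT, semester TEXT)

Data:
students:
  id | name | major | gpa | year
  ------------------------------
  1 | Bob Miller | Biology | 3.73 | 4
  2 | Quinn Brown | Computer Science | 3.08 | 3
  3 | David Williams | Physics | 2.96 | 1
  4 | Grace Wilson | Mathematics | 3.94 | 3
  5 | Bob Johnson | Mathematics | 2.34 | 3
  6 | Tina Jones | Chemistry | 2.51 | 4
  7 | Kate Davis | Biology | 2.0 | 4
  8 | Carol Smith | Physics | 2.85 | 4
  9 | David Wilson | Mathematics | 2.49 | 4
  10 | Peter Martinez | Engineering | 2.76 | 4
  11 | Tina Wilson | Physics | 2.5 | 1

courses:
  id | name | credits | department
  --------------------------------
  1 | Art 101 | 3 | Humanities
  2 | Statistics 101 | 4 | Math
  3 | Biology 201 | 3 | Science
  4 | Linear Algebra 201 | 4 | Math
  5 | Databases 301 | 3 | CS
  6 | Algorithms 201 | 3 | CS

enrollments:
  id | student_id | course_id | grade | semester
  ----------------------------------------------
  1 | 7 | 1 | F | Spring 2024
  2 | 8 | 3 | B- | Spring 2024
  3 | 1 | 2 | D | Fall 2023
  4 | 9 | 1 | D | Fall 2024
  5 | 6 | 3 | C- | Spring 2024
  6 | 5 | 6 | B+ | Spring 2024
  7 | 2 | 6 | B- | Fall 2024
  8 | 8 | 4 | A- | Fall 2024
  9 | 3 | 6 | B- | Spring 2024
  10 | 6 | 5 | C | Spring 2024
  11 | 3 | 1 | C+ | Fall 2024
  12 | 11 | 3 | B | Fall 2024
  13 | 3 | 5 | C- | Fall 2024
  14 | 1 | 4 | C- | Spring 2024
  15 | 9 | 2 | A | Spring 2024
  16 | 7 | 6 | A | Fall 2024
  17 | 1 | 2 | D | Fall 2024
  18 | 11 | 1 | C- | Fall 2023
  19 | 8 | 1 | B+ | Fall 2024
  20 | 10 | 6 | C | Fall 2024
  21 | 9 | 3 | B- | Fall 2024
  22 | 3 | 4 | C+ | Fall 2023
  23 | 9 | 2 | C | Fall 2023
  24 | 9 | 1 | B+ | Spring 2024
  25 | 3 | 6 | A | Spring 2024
SELECT SUM(year) FROM students WHERE gpa < 2.98

Execution result:
25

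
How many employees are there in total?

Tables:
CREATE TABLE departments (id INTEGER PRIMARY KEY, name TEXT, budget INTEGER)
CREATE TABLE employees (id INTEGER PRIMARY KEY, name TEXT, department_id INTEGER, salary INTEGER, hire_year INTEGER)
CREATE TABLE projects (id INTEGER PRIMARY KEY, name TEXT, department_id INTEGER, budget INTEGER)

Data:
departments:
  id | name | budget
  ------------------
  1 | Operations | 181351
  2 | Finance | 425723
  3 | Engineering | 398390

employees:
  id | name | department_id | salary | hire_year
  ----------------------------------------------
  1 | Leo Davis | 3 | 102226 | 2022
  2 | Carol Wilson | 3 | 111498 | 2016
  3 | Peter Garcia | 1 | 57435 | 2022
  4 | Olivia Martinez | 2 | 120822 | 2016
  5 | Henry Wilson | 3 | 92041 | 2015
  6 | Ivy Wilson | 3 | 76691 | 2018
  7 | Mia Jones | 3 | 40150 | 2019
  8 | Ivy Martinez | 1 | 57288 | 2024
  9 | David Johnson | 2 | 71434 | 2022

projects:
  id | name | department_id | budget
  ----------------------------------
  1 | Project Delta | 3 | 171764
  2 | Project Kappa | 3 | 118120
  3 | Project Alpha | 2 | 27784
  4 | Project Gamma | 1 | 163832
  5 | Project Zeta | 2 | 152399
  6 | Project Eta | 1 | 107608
SELECT COUNT(*) FROM employees

Execution result:
9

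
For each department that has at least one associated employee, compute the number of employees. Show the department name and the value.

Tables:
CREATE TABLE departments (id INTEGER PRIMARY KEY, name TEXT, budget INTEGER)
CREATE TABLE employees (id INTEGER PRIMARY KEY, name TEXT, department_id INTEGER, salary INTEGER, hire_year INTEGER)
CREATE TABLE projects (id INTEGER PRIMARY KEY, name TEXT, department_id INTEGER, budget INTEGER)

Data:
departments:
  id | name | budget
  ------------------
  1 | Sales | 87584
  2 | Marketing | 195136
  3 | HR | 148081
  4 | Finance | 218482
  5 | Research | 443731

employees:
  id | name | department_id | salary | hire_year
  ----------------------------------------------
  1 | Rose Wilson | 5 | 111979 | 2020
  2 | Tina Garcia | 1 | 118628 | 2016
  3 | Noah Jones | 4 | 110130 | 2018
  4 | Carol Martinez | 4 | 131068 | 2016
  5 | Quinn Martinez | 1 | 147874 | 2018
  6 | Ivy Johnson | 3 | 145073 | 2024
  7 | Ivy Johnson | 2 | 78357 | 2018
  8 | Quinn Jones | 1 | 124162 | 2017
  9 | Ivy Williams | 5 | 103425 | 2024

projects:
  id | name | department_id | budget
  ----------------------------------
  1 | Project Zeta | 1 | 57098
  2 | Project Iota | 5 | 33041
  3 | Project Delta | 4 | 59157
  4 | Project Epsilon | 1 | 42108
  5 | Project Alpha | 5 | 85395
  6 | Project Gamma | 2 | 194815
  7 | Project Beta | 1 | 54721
SELECT p.name, COUNT(*) AS n FROM employees c JOIN departments p ON c.department_id = p.id GROUP BY p.id, p.name

Execution result:
name | n
Sales | 3
Marketing | 1
HR | 1
Finance | 2
Research | 2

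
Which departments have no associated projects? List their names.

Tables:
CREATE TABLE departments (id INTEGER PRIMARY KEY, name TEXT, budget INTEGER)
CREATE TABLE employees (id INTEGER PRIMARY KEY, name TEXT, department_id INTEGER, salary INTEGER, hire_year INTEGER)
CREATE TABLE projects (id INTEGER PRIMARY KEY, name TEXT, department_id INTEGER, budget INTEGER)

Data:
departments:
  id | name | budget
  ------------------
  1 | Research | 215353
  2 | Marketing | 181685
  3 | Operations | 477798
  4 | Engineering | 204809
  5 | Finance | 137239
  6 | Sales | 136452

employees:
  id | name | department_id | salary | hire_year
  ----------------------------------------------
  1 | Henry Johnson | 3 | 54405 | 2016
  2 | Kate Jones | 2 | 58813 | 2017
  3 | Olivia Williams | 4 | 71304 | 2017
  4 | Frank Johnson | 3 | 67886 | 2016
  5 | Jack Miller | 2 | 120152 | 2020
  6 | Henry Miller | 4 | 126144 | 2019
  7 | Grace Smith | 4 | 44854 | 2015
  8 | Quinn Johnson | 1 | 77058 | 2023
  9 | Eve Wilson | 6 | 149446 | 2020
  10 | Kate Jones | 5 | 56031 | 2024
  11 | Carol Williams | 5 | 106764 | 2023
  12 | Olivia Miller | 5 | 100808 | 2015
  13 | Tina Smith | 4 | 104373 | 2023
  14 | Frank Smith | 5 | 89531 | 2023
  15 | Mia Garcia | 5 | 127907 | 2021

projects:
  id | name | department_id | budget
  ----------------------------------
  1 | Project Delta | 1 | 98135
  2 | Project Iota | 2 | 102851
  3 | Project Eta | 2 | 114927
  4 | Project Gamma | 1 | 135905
SELECT p.name FROM departments p LEFT JOIN projects c ON c.department_id = p.id WHERE c.id IS NULL

Execution result:
name
Operations
Engineering
Finance
Sales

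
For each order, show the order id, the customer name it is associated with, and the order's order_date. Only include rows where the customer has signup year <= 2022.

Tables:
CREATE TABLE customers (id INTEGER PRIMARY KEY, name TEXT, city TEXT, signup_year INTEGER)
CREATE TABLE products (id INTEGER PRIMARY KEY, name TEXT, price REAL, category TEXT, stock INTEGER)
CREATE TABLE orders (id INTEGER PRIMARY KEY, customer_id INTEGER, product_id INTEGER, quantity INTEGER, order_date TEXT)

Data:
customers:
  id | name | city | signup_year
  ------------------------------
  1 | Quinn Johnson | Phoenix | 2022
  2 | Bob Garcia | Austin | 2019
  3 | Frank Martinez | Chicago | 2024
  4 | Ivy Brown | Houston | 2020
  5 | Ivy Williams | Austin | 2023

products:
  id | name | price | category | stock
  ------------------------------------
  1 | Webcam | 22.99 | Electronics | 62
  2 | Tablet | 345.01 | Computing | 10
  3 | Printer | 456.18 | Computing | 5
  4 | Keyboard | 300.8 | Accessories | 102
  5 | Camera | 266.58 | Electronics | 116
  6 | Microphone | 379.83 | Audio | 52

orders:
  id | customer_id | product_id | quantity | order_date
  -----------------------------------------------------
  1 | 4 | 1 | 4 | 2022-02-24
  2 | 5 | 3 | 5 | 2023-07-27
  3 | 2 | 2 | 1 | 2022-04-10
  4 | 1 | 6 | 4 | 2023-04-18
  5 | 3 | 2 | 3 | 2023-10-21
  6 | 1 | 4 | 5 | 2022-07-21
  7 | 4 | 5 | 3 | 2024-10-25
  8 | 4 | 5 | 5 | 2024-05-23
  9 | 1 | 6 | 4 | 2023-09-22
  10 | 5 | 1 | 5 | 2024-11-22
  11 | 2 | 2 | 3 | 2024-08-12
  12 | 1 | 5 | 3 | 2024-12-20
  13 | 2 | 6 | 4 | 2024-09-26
SELECT c.id, p.name AS customer, c.order_date FROM orders c JOIN customers p ON c.customer_id = p.id WHERE p.signup_year <= 2022

Execution result:
id | customer | order_date
1 | Ivy Brown | 2022-02-24
3 | Bob Garcia | 2022-04-10
4 | Quinn Johnson | 2023-04-18
6 | Quinn Johnson | 2022-07-21
7 | Ivy Brown | 2024-10-25
8 | Ivy Brown | 2024-05-23
9 | Quinn Johnson | 2023-09-22
11 | Bob Garcia | 2024-08-12
12 | Quinn Johnson | 2024-12-20
13 | Bob Garcia | 2024-09-26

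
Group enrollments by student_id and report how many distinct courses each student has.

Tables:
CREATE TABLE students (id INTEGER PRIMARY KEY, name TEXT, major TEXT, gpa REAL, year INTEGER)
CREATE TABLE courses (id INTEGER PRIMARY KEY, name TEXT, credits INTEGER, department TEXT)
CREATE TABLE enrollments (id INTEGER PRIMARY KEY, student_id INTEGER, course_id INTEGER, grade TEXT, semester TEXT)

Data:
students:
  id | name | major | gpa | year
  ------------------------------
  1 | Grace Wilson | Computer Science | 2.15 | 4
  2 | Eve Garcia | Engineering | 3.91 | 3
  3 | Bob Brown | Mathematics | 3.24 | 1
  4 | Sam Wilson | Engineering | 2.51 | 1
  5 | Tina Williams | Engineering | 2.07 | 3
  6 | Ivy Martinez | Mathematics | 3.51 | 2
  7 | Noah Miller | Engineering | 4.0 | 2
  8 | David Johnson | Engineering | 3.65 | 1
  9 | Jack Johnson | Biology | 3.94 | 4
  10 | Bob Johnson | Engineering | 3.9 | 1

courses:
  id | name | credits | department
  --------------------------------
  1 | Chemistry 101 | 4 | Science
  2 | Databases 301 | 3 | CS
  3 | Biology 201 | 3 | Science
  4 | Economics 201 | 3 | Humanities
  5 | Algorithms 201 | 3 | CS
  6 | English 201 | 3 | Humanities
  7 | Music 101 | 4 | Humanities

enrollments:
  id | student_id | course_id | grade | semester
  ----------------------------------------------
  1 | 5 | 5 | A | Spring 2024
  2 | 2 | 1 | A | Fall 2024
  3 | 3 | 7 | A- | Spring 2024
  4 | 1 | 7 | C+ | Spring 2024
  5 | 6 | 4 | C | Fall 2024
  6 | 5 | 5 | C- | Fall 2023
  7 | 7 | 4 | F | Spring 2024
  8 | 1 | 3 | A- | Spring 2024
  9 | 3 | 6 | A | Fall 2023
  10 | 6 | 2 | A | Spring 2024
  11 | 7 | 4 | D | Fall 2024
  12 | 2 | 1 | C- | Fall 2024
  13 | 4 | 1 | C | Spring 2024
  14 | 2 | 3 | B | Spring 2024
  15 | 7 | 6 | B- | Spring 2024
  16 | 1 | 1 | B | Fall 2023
SELECT student_id, COUNT(DISTINCT course_id) AS distinct_course_count FROM enrollments GROUP BY student_id

Execution result:
student_id | distinct_course_count
1 | 3
2 | 2
3 | 2
4 | 1
5 | 1
6 | 2
7 | 2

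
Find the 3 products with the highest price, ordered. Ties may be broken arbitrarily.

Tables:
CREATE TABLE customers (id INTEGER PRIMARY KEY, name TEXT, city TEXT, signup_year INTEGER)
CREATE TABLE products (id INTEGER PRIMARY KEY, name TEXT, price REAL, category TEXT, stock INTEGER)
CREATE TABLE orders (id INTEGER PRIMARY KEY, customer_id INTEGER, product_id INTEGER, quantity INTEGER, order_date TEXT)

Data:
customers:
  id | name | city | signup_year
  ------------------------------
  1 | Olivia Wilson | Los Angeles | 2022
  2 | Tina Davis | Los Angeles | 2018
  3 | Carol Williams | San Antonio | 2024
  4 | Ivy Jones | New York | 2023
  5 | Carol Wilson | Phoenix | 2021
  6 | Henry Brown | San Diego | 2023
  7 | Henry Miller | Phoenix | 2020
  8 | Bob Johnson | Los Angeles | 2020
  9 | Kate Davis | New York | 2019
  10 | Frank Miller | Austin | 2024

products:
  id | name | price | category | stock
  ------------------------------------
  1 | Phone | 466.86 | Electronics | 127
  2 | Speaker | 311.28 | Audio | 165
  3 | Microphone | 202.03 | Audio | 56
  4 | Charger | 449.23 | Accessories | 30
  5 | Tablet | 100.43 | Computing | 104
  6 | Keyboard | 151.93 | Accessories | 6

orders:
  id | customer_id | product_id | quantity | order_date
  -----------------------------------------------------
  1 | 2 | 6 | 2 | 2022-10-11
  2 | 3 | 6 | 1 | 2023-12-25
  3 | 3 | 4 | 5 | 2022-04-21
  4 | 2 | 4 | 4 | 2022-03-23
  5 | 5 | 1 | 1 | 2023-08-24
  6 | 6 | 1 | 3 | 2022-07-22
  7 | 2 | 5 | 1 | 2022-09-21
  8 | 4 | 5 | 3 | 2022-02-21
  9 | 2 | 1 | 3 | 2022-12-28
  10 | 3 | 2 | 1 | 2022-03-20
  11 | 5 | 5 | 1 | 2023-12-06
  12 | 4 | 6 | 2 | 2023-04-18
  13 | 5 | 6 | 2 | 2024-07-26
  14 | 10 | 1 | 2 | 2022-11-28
SELECT name, price FROM products ORDER BY price DESC LIMIT 3

Execution result:
name | price
Phone | 466.86
Charger | 449.23
Speaker | 311.28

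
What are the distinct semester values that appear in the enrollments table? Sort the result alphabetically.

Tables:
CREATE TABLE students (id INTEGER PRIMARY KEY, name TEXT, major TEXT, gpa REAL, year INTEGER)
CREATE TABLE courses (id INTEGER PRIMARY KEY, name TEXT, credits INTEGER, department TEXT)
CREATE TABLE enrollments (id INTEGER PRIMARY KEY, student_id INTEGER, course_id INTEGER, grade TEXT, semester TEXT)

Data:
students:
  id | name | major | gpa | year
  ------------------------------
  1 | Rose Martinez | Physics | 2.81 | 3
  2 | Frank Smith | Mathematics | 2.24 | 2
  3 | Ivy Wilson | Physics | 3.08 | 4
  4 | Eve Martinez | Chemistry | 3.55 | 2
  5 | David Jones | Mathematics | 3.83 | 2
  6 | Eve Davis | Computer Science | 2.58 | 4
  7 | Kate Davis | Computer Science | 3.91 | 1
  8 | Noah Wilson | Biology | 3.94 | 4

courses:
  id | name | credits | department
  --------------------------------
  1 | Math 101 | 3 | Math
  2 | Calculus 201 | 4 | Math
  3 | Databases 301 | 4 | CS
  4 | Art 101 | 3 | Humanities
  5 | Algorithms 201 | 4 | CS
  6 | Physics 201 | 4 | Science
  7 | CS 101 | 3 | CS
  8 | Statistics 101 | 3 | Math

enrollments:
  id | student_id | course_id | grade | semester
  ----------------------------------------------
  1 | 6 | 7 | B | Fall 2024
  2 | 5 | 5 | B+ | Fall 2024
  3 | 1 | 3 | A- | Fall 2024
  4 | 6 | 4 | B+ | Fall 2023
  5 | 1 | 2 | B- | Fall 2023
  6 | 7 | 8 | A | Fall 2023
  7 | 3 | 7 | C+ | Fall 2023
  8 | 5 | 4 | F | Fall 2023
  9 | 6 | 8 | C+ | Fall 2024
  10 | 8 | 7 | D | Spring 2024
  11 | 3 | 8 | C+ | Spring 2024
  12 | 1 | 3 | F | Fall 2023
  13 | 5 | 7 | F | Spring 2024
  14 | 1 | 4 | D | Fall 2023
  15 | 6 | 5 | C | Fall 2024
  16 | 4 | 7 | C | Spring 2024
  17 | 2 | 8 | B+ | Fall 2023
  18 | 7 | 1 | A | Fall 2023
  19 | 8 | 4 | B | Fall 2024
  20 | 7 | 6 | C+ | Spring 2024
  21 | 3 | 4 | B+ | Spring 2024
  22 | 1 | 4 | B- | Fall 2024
SELECT DISTINCT semester FROM enrollments ORDER BY semester

Execution result:
semester
Fall 2023
Fall 2024
Spring 2024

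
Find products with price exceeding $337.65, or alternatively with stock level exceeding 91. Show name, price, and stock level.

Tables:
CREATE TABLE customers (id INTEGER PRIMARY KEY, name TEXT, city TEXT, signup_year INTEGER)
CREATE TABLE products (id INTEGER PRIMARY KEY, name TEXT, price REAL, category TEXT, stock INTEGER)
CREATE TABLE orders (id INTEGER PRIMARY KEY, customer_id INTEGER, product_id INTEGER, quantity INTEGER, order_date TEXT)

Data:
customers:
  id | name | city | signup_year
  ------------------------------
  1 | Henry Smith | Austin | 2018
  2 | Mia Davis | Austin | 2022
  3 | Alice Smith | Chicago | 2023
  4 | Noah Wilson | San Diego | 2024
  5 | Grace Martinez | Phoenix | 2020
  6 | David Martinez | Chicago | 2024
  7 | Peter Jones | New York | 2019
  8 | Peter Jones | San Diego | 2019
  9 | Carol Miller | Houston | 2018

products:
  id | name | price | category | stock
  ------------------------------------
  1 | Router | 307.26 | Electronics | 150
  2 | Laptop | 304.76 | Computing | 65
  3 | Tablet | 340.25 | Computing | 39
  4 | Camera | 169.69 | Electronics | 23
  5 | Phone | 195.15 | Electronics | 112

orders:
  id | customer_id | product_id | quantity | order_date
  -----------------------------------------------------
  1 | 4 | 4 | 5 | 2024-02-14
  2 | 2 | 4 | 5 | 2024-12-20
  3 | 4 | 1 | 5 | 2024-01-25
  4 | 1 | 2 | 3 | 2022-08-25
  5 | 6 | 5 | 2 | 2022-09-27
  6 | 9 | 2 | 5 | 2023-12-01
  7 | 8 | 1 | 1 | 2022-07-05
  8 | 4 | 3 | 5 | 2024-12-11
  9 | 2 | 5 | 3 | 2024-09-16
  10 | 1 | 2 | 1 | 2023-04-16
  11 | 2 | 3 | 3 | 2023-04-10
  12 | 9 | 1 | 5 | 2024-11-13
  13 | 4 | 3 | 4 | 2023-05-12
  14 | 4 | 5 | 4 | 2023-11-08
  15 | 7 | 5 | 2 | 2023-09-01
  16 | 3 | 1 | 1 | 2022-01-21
SELECT name, price, stock FROM products WHERE price > 337.65 OR stock > 91

Execution result:
name | price | stock
Router | 307.26 | 150
Tablet | 340.25 | 39
Phone | 195.15 | 112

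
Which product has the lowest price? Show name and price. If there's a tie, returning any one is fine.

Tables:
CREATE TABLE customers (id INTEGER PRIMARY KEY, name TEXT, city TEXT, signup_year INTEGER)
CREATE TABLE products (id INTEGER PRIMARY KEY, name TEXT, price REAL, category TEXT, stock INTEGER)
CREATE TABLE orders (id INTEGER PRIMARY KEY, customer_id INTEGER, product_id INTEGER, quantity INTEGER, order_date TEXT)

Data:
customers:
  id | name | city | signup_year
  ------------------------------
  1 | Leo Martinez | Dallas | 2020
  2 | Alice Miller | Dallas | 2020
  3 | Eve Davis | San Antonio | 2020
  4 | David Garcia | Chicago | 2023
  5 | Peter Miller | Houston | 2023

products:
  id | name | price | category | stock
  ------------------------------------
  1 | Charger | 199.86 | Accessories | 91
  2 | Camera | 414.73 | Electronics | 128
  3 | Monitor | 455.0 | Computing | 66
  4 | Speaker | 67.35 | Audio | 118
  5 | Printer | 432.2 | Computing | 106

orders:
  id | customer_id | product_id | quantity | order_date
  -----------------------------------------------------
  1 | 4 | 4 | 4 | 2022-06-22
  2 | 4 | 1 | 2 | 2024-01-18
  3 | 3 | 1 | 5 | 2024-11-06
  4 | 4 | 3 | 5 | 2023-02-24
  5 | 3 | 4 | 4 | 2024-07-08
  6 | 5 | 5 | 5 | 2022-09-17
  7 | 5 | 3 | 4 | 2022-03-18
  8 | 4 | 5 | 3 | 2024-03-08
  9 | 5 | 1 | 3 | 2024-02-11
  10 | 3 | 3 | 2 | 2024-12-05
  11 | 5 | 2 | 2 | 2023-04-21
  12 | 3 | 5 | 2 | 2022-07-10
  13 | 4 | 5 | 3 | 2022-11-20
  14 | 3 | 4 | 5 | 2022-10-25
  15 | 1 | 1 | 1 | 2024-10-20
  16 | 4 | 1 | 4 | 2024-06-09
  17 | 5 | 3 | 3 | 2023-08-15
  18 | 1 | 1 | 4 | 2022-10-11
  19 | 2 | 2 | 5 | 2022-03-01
SELECT name, price FROM products ORDER BY price ASC LIMIT 1

Execution result:
name | price
Speaker | 67.35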